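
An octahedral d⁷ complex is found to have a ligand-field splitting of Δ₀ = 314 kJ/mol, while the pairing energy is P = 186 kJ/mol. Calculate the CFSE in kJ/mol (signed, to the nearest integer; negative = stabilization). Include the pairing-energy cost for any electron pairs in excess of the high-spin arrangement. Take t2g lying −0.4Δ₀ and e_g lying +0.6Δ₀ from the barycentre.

Δ₀ > P, so pairing is preferred: the ground state is low-spin.
That gives t2g^6 e_g^1.
Orbital CFSE = -1.8Δ₀ = -1.8 × 314 = -565 kJ/mol.
Excess pairs vs high-spin: 3 − 2 = 1; pairing cost = +186 kJ/mol.
Net CFSE = -565 + 186 = -379 kJ/mol.

-379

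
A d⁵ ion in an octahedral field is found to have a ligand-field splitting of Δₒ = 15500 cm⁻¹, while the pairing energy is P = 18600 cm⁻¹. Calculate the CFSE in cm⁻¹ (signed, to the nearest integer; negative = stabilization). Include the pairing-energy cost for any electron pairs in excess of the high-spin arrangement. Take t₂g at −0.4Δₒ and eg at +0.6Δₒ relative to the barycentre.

Δₒ < P, so pairing is avoided: the ground state is high-spin.
Filling d⁵ accordingly: t₂g³ eg².
Orbital CFSE = 0.0Δₒ = 0.0 × 15500 = 0 cm⁻¹.
High-spin has no excess pairs, so no pairing correction applies.

0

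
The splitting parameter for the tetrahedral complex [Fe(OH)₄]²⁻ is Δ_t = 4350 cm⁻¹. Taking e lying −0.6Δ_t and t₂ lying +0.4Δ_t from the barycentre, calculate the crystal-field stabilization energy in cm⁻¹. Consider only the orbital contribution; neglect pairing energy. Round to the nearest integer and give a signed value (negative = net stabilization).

-2610

Each OH⁻ contributes -1; 4 × (-1) = -4. With overall charge -2, Fe is in the +2 oxidation state.
Fe²⁺: group 8, so d-count = 8 − 2 = 6.
Tetrahedral splitting is small, so the complex is high-spin.
Configuration: e³ t₂³.
The orbital stabilization is -0.6Δ_t = -0.6 × 4350 = -2610 cm⁻¹.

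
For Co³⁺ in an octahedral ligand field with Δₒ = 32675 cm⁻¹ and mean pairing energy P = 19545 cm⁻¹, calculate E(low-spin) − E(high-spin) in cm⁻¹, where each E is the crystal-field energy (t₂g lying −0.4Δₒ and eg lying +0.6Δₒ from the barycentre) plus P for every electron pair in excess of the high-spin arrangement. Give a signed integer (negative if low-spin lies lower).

-26260

Co sits in group 9; removing 3 electrons leaves Co³⁺ with 9 − 3 = 6 d electrons.
High-spin d⁶ fills as t₂g⁴ eg² with CFSE 4(−0.4) + 2(+0.6) = -0.4Δₒ = -13070 cm⁻¹.
For low-spin the configuration is t₂g⁶ eg⁰: orbital energy -2.4 × 32675 = -78420 cm⁻¹, and 2 additional pairs relative to high-spin add 39090 cm⁻¹, giving -39330 cm⁻¹.
The difference is -39330 − (-13070) = -26260 cm⁻¹, so low-spin lies lower.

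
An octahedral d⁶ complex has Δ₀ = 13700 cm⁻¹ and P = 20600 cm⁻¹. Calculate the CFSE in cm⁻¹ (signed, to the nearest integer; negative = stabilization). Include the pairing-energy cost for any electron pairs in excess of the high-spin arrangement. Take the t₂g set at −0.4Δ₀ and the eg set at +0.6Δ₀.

Δ₀ < P, so pairing is avoided: the ground state is high-spin.
Filling d⁶ accordingly: t₂g⁴ eg².
Orbital CFSE = -0.4Δ₀ = -0.4 × 13700 = -5480 cm⁻¹.
High-spin has no excess pairs, so no pairing correction applies.

-5480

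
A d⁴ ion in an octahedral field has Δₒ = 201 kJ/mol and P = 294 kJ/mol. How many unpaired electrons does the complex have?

With Δₒ < P the complex is high-spin.
Filling d⁴ accordingly: t2g^3 e_g^1.
Unpaired electrons: 4.

4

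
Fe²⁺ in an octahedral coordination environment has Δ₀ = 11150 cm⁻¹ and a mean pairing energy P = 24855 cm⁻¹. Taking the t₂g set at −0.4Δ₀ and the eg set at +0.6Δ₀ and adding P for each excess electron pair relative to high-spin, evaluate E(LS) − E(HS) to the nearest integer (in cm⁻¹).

27410

Fe²⁺: group 8, so d-count = 8 − 2 = 6.
In the high-spin limit (t₂g⁴ eg²) the orbital term is -0.4Δ₀ = -4460 cm⁻¹, with no excess pairing.
Low-spin: t₂g⁶ eg⁰, orbital CFSE = -2.4Δ₀ = -26760 cm⁻¹; plus 2 excess pairs × P = +49710 cm⁻¹; total 22950 cm⁻¹.
The difference is 22950 − (-4460) = 27410 cm⁻¹, so high-spin lies lower.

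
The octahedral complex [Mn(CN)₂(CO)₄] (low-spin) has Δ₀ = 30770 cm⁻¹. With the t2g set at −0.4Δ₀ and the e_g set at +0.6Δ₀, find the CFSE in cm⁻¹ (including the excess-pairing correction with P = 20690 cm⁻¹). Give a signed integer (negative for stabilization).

-20160

Ligand charges: 2×(-1) from CN⁻ and 4×(+0) from CO sum to -2; with overall charge +0, Mn is +2.
Group 7 minus oxidation state +2 gives a d⁵ configuration for Mn²⁺.
The d⁵ electrons fill as t2g^5 e_g^0.
Orbital CFSE = 5(-0.4) + 0(0.6) = -2.0Δ₀ = -2.0 × 30770 = -61540 cm⁻¹.
High-spin d⁵ would be t2g^3 e_g^2 with 0 pairs; low-spin has 2, so 2 excess pairs cost +2P = +41380 cm⁻¹.
Net CFSE = -61540 + 41380 = -20160 cm⁻¹.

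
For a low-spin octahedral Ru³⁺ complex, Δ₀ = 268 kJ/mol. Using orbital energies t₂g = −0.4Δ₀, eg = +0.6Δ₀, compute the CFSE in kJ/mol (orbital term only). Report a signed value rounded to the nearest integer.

Ru is in group 8, so Ru³⁺ is d⁵ (8 − 3 = 5).
The d⁵ electrons fill as t₂g⁵ eg⁰.
CFSE(orbital) = 5×(-0.4Δ₀) + 0×(0.6Δ₀) = -2.0Δ₀; with Δ₀ = 268 kJ/mol that is -536 kJ/mol.

-536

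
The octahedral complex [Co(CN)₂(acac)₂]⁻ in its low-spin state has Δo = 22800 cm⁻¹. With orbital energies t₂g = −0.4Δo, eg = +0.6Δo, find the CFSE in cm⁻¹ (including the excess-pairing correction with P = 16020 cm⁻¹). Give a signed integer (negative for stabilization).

-22680

Ligand charges: 2×(-1) from CN⁻ and 2×(-1) from acac⁻ sum to -4; with overall charge -1, Co is +3.
Co sits in group 9; removing 3 electrons leaves Co³⁺ with 9 − 3 = 6 d electrons.
The d⁶ electrons fill as t₂g⁶ eg⁰.
Orbital CFSE = 6(-0.4) + 0(0.6) = -2.4Δo = -2.4 × 22800 = -54720 cm⁻¹.
Pairing penalty: 3 pairs vs 1 in the high-spin reference → 2 extra × P = 32040 cm⁻¹.
Overall CFSE = -54720 + 32040 = -22680 cm⁻¹.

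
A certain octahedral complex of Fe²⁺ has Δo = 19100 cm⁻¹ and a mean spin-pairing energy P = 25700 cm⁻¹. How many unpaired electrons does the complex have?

4

Fe²⁺: group 8, so d-count = 8 − 2 = 6.
Here Δo < P (19100 < 25700), so the high-spin state is favoured.
That gives t₂g⁴ eg².
Unpaired electrons: 4.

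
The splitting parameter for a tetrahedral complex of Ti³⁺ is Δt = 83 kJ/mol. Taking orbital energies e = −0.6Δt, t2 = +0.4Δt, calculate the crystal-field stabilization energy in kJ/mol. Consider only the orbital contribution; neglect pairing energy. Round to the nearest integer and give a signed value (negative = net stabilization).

-50

Ti is in group 4, so Ti³⁺ is d¹ (4 − 3 = 1).
Tetrahedral fields are weak (Δₜ ≈ 4/9 Δₒ), so electrons fill high-spin.
Electron filling gives e^1 t2^0.
The orbital stabilization is -0.6Δt = -0.6 × 83 = -50 kJ/mol.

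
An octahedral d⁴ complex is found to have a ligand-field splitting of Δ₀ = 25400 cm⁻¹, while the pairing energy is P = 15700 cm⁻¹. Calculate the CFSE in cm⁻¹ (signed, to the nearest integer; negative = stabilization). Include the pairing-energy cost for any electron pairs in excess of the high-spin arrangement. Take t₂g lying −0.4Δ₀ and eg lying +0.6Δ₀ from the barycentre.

-24940

Δ₀ > P, so pairing is preferred: the ground state is low-spin.
Filling d⁴ accordingly: t₂g⁴ eg⁰.
Orbital CFSE = -1.6Δ₀ = -1.6 × 25400 = -40640 cm⁻¹.
Excess pairs vs high-spin: 1 − 0 = 1; pairing cost = +15700 cm⁻¹.
Net CFSE = -40640 + 15700 = -24940 cm⁻¹.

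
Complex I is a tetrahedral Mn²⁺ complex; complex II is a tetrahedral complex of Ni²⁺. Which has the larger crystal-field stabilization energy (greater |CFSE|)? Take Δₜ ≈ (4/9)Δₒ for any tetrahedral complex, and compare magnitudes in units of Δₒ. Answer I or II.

I: Mn sits in group 7; removing 2 electrons leaves Mn²⁺ with 7 − 2 = 5 d electrons; Tetrahedral splitting is small, so the complex is high-spin; e^2 t2^3, CFSE = 0.0Δₜ ≈ 0.00Δₒ.
II: Group 10 minus oxidation state +2 gives a d⁸ configuration for Ni²⁺; Tetrahedral splitting is small, so the complex is high-spin; e^4 t2^4, CFSE = -0.8Δₜ ≈ -0.36Δₒ.
So II has the larger |CFSE|.

II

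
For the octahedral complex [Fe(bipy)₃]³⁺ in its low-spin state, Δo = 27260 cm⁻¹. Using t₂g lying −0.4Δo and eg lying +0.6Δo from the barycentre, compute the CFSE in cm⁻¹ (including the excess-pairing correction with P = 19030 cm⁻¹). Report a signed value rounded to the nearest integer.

bipy is neutral, so the +3 overall charge sits on Fe: oxidation state +3.
Fe sits in group 8; removing 3 electrons leaves Fe³⁺ with 8 − 3 = 5 d electrons.
Configuration: t₂g⁵ eg⁰.
CFSE(orbital) = 5×(-0.4Δo) + 0×(0.6Δo) = -2.0Δo; with Δo = 27260 cm⁻¹ that is -54520 cm⁻¹.
Pairing penalty: 2 pairs vs 0 in the high-spin reference → 2 extra × P = 38060 cm⁻¹.
Net CFSE = -54520 + 38060 = -16460 cm⁻¹.

-16460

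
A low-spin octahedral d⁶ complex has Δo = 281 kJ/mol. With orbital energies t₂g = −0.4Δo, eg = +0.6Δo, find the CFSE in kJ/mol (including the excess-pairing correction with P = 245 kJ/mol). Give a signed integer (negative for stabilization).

-184

Configuration: t₂g⁶ eg⁰.
CFSE(orbital) = 6×(-0.4Δo) + 0×(0.6Δo) = -2.4Δo; with Δo = 281 kJ/mol that is -674 kJ/mol.
Pairing penalty: 3 pairs vs 1 in the high-spin reference → 2 extra × P = 490 kJ/mol.
Combining: -674 + 490 = -184 kJ/mol.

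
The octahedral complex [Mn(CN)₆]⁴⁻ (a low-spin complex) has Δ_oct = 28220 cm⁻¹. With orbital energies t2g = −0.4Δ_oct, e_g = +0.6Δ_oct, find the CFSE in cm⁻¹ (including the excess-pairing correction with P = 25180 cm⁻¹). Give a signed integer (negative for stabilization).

Each CN⁻ contributes -1; 6 × (-1) = -6. With overall charge -4, Mn is in the +2 oxidation state.
Group 7 minus oxidation state +2 gives a d⁵ configuration for Mn²⁺.
Electron filling gives t2g^5 e_g^0.
The orbital stabilization is -2.0Δ_oct = -2.0 × 28220 = -56440 cm⁻¹.
Pairing penalty: 2 pairs vs 0 in the high-spin reference → 2 extra × P = 50360 cm⁻¹.
Net CFSE = -56440 + 50360 = -6080 cm⁻¹.

-6080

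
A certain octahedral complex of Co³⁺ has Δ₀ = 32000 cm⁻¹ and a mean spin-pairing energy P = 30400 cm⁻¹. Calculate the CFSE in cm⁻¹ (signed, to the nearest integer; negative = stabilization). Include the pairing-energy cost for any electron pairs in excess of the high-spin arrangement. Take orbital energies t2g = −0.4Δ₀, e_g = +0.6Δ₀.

-16000

Co is in group 9, so Co³⁺ is d⁶ (9 − 3 = 6).
With Δ₀ > P the complex is low-spin.
Filling d⁶ accordingly: t2g^6 e_g^0.
Orbital CFSE = -2.4Δ₀ = -2.4 × 32000 = -76800 cm⁻¹.
Excess pairs vs high-spin: 3 − 1 = 2; pairing cost = +60800 cm⁻¹.
Net CFSE = -76800 + 60800 = -16000 cm⁻¹.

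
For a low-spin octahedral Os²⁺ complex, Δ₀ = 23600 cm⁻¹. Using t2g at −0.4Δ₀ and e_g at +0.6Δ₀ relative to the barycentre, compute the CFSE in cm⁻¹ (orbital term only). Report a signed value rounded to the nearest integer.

-56640

Os²⁺: group 8, so d-count = 8 − 2 = 6.
Electron filling gives t2g^6 e_g^0.
CFSE(orbital) = 6×(-0.4Δ₀) + 0×(0.6Δ₀) = -2.4Δ₀; with Δ₀ = 23600 cm⁻¹ that is -56640 cm⁻¹.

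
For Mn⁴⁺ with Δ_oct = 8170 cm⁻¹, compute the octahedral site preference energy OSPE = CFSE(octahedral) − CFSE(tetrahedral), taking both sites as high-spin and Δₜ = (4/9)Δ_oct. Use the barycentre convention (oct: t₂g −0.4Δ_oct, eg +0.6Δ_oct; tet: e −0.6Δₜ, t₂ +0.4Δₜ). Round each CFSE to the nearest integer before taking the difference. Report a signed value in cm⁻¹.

Mn sits in group 7; removing 4 electrons leaves Mn⁴⁺ with 7 − 4 = 3 d electrons.
Octahedral (high-spin): t2g^3 e_g^0, CFSE = 3(−0.4) + 0(+0.6) = -1.2Δ_oct = -1.2 × 8170 = -9804 cm⁻¹.
Tetrahedral: e^2 t2^1, CFSE = 2(−0.6) + 1(+0.4) = -0.8Δₜ = -0.8 × (4/9) × 8170 = -2905 cm⁻¹.
OSPE = -9804 − (-2905) = -6899 cm⁻¹.

-6899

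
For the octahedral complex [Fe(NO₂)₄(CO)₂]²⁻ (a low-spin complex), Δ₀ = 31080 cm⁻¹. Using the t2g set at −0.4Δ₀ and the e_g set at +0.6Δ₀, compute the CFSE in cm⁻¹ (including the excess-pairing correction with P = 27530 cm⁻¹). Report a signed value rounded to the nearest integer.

-19532

Ligand charges: 4×(-1) from NO₂⁻ and 2×(+0) from CO sum to -4; with overall charge -2, Fe is +2.
Fe²⁺: group 8, so d-count = 8 − 2 = 6.
Configuration: t2g^6 e_g^0.
CFSE(orbital) = 6×(-0.4Δ₀) + 0×(0.6Δ₀) = -2.4Δ₀; with Δ₀ = 31080 cm⁻¹ that is -74592 cm⁻¹.
Pairing penalty: 3 pairs vs 1 in the high-spin reference → 2 extra × P = 55060 cm⁻¹.
Net CFSE = -74592 + 55060 = -19532 cm⁻¹.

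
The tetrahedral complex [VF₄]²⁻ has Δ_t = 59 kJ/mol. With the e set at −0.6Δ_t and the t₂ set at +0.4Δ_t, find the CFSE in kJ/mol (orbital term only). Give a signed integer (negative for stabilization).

-47

Each F⁻ contributes -1; 4 × (-1) = -4. With overall charge -2, V is in the +2 oxidation state.
Group 5 minus oxidation state +2 gives a d³ configuration for V²⁺.
With tetrahedral geometry the complex is necessarily high-spin.
Electron filling gives e² t₂¹.
CFSE(orbital) = 2×(-0.6Δ_t) + 1×(0.4Δ_t) = -0.8Δ_t; with Δ_t = 59 kJ/mol that is -47 kJ/mol.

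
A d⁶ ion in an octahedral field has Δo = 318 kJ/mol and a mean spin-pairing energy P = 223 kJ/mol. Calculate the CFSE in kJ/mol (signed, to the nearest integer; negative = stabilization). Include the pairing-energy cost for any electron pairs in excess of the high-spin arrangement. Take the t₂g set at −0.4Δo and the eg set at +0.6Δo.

-317

Here Δo > P (318 > 223), so the low-spin state is favoured.
That gives t₂g⁶ eg⁰.
Orbital CFSE = -2.4Δo = -2.4 × 318 = -763 kJ/mol.
Excess pairs vs high-spin: 3 − 1 = 2; pairing cost = +446 kJ/mol.
Net CFSE = -763 + 446 = -317 kJ/mol.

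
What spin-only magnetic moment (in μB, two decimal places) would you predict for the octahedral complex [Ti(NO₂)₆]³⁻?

1.73 μB

Each NO₂⁻ contributes -1; 6 × (-1) = -6. With overall charge -3, Ti is in the +3 oxidation state.
Group 4 minus oxidation state +3 gives a d¹ configuration for Ti³⁺.
For octahedral d¹ the high- and low-spin configurations coincide.
Configuration: t2g^1 e_g^0 → 1 unpaired electron.
μ(spin-only) = √[1(1+2)] = √3 ≈ 1.73 μB.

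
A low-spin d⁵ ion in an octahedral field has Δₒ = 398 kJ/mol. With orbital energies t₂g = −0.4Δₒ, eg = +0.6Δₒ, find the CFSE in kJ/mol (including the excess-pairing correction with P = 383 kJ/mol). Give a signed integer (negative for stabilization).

-30

Configuration: t₂g⁵ eg⁰.
The orbital stabilization is -2.0Δₒ = -2.0 × 398 = -796 kJ/mol.
High-spin d⁵ would be t₂g³ eg² with 0 pairs; low-spin has 2, so 2 excess pairs cost +2P = +766 kJ/mol.
Overall CFSE = -796 + 766 = -30 kJ/mol.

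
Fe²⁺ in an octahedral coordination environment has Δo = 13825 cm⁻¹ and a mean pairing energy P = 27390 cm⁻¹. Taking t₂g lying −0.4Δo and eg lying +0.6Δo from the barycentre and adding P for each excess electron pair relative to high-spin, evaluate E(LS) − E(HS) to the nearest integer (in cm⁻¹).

27130

Fe²⁺: group 8, so d-count = 8 − 2 = 6.
High-spin d⁶ fills as t₂g⁴ eg² with CFSE 4(−0.4) + 2(+0.6) = -0.4Δo = -5530 cm⁻¹.
Low-spin t₂g⁶ eg⁰ gives -2.4Δo = -33180 cm⁻¹, but forming 2 extra pairs costs 2P = 54780 cm⁻¹, so E(LS) = -33180 + 54780 = 21600 cm⁻¹.
E(LS) − E(HS) = 21600 − (-5530) = 27130 cm⁻¹.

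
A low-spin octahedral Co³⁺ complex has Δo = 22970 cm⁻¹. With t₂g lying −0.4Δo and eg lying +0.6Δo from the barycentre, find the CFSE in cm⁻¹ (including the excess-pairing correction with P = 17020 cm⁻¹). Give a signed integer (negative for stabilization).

-21088

Co³⁺: group 9, so d-count = 9 − 3 = 6.
Configuration: t₂g⁶ eg⁰.
CFSE(orbital) = 6×(-0.4Δo) + 0×(0.6Δo) = -2.4Δo; with Δo = 22970 cm⁻¹ that is -55128 cm⁻¹.
Relative to high-spin t₂g⁴ eg² (1 paired), the low-spin configuration has 2 additional pairs, contributing +2 × 17020 = +34040 cm⁻¹.
Net CFSE = -55128 + 34040 = -21088 cm⁻¹.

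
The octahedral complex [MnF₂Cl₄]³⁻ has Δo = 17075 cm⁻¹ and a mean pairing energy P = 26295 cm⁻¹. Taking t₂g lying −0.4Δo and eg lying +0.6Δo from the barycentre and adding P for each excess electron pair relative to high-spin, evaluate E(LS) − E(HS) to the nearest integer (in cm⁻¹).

9220

Ligand charges: 2×(-1) from F⁻ and 4×(-1) from Cl⁻ sum to -6; with overall charge -3, Mn is +3.
Mn is in group 7, so Mn³⁺ is d⁴ (7 − 3 = 4).
In the high-spin limit (t₂g³ eg¹) the orbital term is -0.6Δo = -10245 cm⁻¹, with no excess pairing.
For low-spin the configuration is t₂g⁴ eg⁰: orbital energy -1.6 × 17075 = -27320 cm⁻¹, and 1 additional pair relative to high-spin adds 26295 cm⁻¹, giving -1025 cm⁻¹.
Thus E(LS) − E(HS) = 9220 cm⁻¹.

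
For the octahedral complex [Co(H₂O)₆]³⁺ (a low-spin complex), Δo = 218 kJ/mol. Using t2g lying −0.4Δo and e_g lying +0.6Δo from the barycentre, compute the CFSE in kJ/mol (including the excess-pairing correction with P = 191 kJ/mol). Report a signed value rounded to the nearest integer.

-141

H₂O is neutral, so the +3 overall charge sits on Co: oxidation state +3.
Co is in group 9, so Co³⁺ is d⁶ (9 − 3 = 6).
Configuration: t2g^6 e_g^0.
CFSE(orbital) = 6×(-0.4Δo) + 0×(0.6Δo) = -2.4Δo; with Δo = 218 kJ/mol that is -523 kJ/mol.
Pairing penalty: 3 pairs vs 1 in the high-spin reference → 2 extra × P = 382 kJ/mol.
Net CFSE = -523 + 382 = -141 kJ/mol.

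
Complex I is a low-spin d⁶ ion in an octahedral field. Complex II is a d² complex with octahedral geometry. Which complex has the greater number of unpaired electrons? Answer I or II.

II

I: t₂g⁶ eg⁰ → 0 unpaired.
II: t₂g² eg⁰ → 2 unpaired.
So II has more unpaired electrons.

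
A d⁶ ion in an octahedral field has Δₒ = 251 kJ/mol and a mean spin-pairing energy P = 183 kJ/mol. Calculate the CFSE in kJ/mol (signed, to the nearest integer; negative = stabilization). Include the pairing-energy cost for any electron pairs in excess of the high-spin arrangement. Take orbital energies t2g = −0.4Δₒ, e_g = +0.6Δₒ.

Δₒ > P, so pairing is preferred: the ground state is low-spin.
That gives t2g^6 e_g^0.
Orbital CFSE = -2.4Δₒ = -2.4 × 251 = -602 kJ/mol.
Excess pairs vs high-spin: 3 − 1 = 2; pairing cost = +366 kJ/mol.
Net CFSE = -602 + 366 = -236 kJ/mol.

-236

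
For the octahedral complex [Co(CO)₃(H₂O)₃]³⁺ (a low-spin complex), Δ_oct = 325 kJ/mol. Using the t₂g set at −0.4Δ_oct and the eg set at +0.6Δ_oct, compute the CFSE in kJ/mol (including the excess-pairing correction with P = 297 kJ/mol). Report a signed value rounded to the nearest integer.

-186

Ligand charges: 3×(+0) from CO and 3×(+0) from H₂O sum to +0; with overall charge +3, Co is +3.
Co is in group 9, so Co³⁺ is d⁶ (9 − 3 = 6).
The d⁶ electrons fill as t₂g⁶ eg⁰.
The orbital stabilization is -2.4Δ_oct = -2.4 × 325 = -780 kJ/mol.
Relative to high-spin t₂g⁴ eg² (1 paired), the low-spin configuration has 2 additional pairs, contributing +2 × 297 = +594 kJ/mol.
Net CFSE = -780 + 594 = -186 kJ/mol.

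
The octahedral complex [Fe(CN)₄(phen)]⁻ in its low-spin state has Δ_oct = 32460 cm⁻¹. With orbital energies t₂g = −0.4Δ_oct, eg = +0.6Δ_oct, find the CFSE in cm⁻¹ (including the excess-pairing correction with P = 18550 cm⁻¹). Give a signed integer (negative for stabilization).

-27820

Ligand charges: 4×(-1) from CN⁻ and 1×(+0) from phen sum to -4; with overall charge -1, Fe is +3.
Fe³⁺: group 8, so d-count = 8 − 3 = 5.
The d⁵ electrons fill as t₂g⁵ eg⁰.
CFSE(orbital) = 5×(-0.4Δ_oct) + 0×(0.6Δ_oct) = -2.0Δ_oct; with Δ_oct = 32460 cm⁻¹ that is -64920 cm⁻¹.
Pairing penalty: 2 pairs vs 0 in the high-spin reference → 2 extra × P = 37100 cm⁻¹.
Overall CFSE = -64920 + 37100 = -27820 cm⁻¹.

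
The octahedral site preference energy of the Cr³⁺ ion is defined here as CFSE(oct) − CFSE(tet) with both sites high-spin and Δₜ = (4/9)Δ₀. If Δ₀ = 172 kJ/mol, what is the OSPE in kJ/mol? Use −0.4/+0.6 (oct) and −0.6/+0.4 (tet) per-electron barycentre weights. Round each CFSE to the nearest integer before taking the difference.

-145

Cr³⁺: group 6, so d-count = 6 − 3 = 3.
Octahedral (high-spin): t2g^3 e_g^0, CFSE = 3(−0.4) + 0(+0.6) = -1.2Δ₀ = -1.2 × 172 = -206 kJ/mol.
Tetrahedral: e^2 t2^1, CFSE = 2(−0.6) + 1(+0.4) = -0.8Δₜ = -0.8 × (4/9) × 172 = -61 kJ/mol.
OSPE = -206 − (-61) = -145 kJ/mol.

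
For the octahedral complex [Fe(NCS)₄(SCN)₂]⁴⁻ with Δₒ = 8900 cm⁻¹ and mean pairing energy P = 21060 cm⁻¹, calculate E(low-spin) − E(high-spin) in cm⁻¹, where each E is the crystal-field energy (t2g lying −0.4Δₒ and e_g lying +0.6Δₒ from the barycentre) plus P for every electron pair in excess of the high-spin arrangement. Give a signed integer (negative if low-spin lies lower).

24320

Ligand charges: 4×(-1) from NCS⁻ and 2×(-1) from SCN⁻ sum to -6; with overall charge -4, Fe is +2.
Fe²⁺: group 8, so d-count = 8 − 2 = 6.
In the high-spin limit (t2g^4 e_g^2) the orbital term is -0.4Δₒ = -3560 cm⁻¹, with no excess pairing.
For low-spin the configuration is t2g^6 e_g^0: orbital energy -2.4 × 8900 = -21360 cm⁻¹, and 2 additional pairs relative to high-spin add 42120 cm⁻¹, giving 20760 cm⁻¹.
The difference is 20760 − (-3560) = 24320 cm⁻¹, so high-spin lies lower.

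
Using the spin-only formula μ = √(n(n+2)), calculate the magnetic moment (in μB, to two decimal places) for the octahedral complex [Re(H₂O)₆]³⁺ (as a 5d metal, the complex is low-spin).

2.83 μB

H₂O is neutral, so the +3 overall charge sits on Re: oxidation state +3.
Re is in group 7, so Re³⁺ is d⁴ (7 − 3 = 4).
Configuration: t2g^4 e_g^0 → 2 unpaired electrons.
μ(spin-only) = √[2(2+2)] = √8 ≈ 2.83 μB.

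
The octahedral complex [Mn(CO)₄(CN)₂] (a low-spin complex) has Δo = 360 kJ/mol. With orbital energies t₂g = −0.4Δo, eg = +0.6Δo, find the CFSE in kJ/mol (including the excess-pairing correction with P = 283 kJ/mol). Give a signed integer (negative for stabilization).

Ligand charges: 4×(+0) from CO and 2×(-1) from CN⁻ sum to -2; with overall charge +0, Mn is +2.
Group 7 minus oxidation state +2 gives a d⁵ configuration for Mn²⁺.
Electron filling gives t₂g⁵ eg⁰.
CFSE(orbital) = 5×(-0.4Δo) + 0×(0.6Δo) = -2.0Δo; with Δo = 360 kJ/mol that is -720 kJ/mol.
High-spin d⁵ would be t₂g³ eg² with 0 pairs; low-spin has 2, so 2 excess pairs cost +2P = +566 kJ/mol.
Net CFSE = -720 + 566 = -154 kJ/mol.

-154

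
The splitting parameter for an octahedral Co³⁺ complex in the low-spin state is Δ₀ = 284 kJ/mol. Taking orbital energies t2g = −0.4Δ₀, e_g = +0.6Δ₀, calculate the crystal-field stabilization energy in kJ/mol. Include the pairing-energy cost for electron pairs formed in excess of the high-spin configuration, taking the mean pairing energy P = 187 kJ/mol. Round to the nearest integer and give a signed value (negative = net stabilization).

-308

Co³⁺: group 9, so d-count = 9 − 3 = 6.
The d⁶ electrons fill as t2g^6 e_g^0.
Orbital CFSE = 6(-0.4) + 0(0.6) = -2.4Δ₀ = -2.4 × 284 = -682 kJ/mol.
High-spin d⁶ would be t2g^4 e_g^2 with 1 pair; low-spin has 3, so 2 excess pairs cost +2P = +374 kJ/mol.
Combining: -682 + 374 = -308 kJ/mol.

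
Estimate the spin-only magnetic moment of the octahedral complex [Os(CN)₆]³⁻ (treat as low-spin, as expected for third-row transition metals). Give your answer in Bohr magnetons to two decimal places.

1.73 Bohr magnetons

Each CN⁻ contributes -1; 6 × (-1) = -6. With overall charge -3, Os is in the +3 oxidation state.
Group 8 minus oxidation state +3 gives a d⁵ configuration for Os³⁺.
Configuration: t₂g⁵ eg⁰ → 1 unpaired electron.
μ(spin-only) = √[1(1+2)] = √3 ≈ 1.73 Bohr magnetons.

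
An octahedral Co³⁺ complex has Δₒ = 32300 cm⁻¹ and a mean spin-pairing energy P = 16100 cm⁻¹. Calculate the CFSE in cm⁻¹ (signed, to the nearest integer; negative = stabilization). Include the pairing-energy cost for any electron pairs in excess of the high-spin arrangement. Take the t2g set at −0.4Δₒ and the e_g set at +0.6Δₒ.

Group 9 minus oxidation state +3 gives a d⁶ configuration for Co³⁺.
With Δₒ > P the complex is low-spin.
Filling d⁶ accordingly: t2g^6 e_g^0.
Orbital CFSE = -2.4Δₒ = -2.4 × 32300 = -77520 cm⁻¹.
Excess pairs vs high-spin: 3 − 1 = 2; pairing cost = +32200 cm⁻¹.
Net CFSE = -77520 + 32200 = -45320 cm⁻¹.

-45320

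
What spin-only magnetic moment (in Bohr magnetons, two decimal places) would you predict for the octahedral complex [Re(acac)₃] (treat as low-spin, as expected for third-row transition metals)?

Each acac⁻ contributes -1; 3 × (-1) = -3. With overall charge +0, Re is in the +3 oxidation state.
Re sits in group 7; removing 3 electrons leaves Re³⁺ with 7 − 3 = 4 d electrons.
Configuration: t2g^4 e_g^0 → 2 unpaired electrons.
μ(spin-only) = √[2(2+2)] = √8 ≈ 2.83 Bohr magnetons.

2.83 Bohr magnetons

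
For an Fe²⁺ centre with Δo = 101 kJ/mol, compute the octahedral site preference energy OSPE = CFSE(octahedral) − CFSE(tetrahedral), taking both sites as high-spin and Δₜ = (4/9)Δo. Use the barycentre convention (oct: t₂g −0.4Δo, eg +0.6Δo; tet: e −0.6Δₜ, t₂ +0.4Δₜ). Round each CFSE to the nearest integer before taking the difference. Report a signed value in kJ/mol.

Fe sits in group 8; removing 2 electrons leaves Fe²⁺ with 8 − 2 = 6 d electrons.
Octahedral high-spin t₂g⁴ eg²: CFSE = -0.4 × 101 = -40 kJ/mol.
In a tetrahedral site the filling is e³ t₂³: CFSE(tet) = -0.6Δₜ = -0.6 × (4/9)(101) = -27 kJ/mol.
Subtracting, OSPE = -40 − (-27) = -13 kJ/mol.

-13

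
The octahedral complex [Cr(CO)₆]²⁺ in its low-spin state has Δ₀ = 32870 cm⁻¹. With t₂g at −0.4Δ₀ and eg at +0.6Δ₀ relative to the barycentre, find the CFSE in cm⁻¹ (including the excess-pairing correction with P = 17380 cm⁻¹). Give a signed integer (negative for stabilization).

CO is neutral, so the +2 overall charge sits on Cr: oxidation state +2.
Cr sits in group 6; removing 2 electrons leaves Cr²⁺ with 6 − 2 = 4 d electrons.
Configuration: t₂g⁴ eg⁰.
CFSE(orbital) = 4×(-0.4Δ₀) + 0×(0.6Δ₀) = -1.6Δ₀; with Δ₀ = 32870 cm⁻¹ that is -52592 cm⁻¹.
Relative to high-spin t₂g³ eg¹ (0 paired), the low-spin configuration has 1 additional pair, contributing +1 × 17380 = +17380 cm⁻¹.
Overall CFSE = -52592 + 17380 = -35212 cm⁻¹.

-35212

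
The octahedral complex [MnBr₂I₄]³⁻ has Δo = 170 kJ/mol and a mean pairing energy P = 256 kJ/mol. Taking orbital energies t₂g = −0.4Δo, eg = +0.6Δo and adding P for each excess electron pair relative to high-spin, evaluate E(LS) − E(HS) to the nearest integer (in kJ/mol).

Ligand charges: 2×(-1) from Br⁻ and 4×(-1) from I⁻ sum to -6; with overall charge -3, Mn is +3.
Mn is in group 7, so Mn³⁺ is d⁴ (7 − 3 = 4).
High-spin d⁴ fills as t₂g³ eg¹ with CFSE 3(−0.4) + 1(+0.6) = -0.6Δo = -102 kJ/mol.
Low-spin: t₂g⁴ eg⁰, orbital CFSE = -1.6Δo = -272 kJ/mol; plus 1 excess pair × P = +256 kJ/mol; total -16 kJ/mol.
The difference is -16 − (-102) = 86 kJ/mol, so high-spin lies lower.

86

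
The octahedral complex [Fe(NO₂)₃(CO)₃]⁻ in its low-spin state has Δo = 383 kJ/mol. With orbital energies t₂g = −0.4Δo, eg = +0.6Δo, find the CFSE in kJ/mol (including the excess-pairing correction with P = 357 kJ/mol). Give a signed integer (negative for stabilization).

Ligand charges: 3×(-1) from NO₂⁻ and 3×(+0) from CO sum to -3; with overall charge -1, Fe is +2.
Fe is in group 8, so Fe²⁺ is d⁶ (8 − 2 = 6).
Configuration: t₂g⁶ eg⁰.
The orbital stabilization is -2.4Δo = -2.4 × 383 = -919 kJ/mol.
Relative to high-spin t₂g⁴ eg² (1 paired), the low-spin configuration has 2 additional pairs, contributing +2 × 357 = +714 kJ/mol.
Net CFSE = -919 + 714 = -205 kJ/mol.

-205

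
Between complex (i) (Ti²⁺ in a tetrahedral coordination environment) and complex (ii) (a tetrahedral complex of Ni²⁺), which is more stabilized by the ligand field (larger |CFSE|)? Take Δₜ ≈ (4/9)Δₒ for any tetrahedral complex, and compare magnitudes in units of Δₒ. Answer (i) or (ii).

(i)

(i): Ti²⁺: group 4, so d-count = 4 − 2 = 2; With tetrahedral geometry the complex is necessarily high-spin; e^2 t2^0, CFSE = -1.2Δₜ ≈ -0.53Δₒ.
(ii): Ni sits in group 10; removing 2 electrons leaves Ni²⁺ with 10 − 2 = 8 d electrons; With tetrahedral geometry the complex is necessarily high-spin; e^4 t2^4, CFSE = -0.8Δₜ ≈ -0.36Δₒ.
So (i) has the larger |CFSE|.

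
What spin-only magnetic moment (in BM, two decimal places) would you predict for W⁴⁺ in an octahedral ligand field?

W⁴⁺: group 6, so d-count = 6 − 4 = 2.
Configuration: t₂g² eg⁰ → 2 unpaired electrons.
μ(spin-only) = √[2(2+2)] = √8 ≈ 2.83 BM.

2.83 BM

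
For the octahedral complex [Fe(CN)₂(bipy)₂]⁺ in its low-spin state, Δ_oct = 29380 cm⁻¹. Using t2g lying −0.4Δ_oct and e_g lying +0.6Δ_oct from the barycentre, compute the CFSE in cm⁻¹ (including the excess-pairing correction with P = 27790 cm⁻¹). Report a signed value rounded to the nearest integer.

Ligand charges: 2×(-1) from CN⁻ and 2×(+0) from bipy sum to -2; with overall charge +1, Fe is +3.
Fe is in group 8, so Fe³⁺ is d⁵ (8 − 3 = 5).
Electron filling gives t2g^5 e_g^0.
CFSE(orbital) = 5×(-0.4Δ_oct) + 0×(0.6Δ_oct) = -2.0Δ_oct; with Δ_oct = 29380 cm⁻¹ that is -58760 cm⁻¹.
High-spin d⁵ would be t2g^3 e_g^2 with 0 pairs; low-spin has 2, so 2 excess pairs cost +2P = +55580 cm⁻¹.
Overall CFSE = -58760 + 55580 = -3180 cm⁻¹.

-3180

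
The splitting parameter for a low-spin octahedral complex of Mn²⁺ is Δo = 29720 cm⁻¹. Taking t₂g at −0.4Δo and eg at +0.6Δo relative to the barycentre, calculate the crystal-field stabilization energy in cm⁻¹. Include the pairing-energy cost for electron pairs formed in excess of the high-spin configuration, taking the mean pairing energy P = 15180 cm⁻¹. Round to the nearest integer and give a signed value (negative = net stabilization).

-29080

Mn is in group 7, so Mn²⁺ is d⁵ (7 − 2 = 5).
The d⁵ electrons fill as t₂g⁵ eg⁰.
CFSE(orbital) = 5×(-0.4Δo) + 0×(0.6Δo) = -2.0Δo; with Δo = 29720 cm⁻¹ that is -59440 cm⁻¹.
High-spin d⁵ would be t₂g³ eg² with 0 pairs; low-spin has 2, so 2 excess pairs cost +2P = +30360 cm⁻¹.
Combining: -59440 + 30360 = -29080 cm⁻¹.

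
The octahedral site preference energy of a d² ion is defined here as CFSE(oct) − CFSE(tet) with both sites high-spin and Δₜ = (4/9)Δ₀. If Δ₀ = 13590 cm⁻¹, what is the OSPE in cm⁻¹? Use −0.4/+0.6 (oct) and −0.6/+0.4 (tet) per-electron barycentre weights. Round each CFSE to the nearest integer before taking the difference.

-3624

Octahedral (high-spin): t2g^2 e_g^0, CFSE = 2(−0.4) + 0(+0.6) = -0.8Δ₀ = -0.8 × 13590 = -10872 cm⁻¹.
Tetrahedral: e^2 t2^0, CFSE = 2(−0.6) + 0(+0.4) = -1.2Δₜ = -1.2 × (4/9) × 13590 = -7248 cm⁻¹.
OSPE = -10872 − (-7248) = -3624 cm⁻¹.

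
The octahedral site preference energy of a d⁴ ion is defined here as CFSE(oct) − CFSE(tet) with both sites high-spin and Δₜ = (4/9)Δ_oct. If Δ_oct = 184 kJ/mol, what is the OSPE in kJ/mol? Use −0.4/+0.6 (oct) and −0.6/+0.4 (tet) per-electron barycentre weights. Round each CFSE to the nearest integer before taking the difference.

-77

Octahedral high-spin t₂g³ eg¹: CFSE = -0.6 × 184 = -110 kJ/mol.
Tetrahedral: e² t₂², CFSE = 2(−0.6) + 2(+0.4) = -0.4Δₜ = -0.4 × (4/9) × 184 = -33 kJ/mol.
OSPE = CFSE(oct) − CFSE(tet) = -110 − (-33) = -77 kJ/mol.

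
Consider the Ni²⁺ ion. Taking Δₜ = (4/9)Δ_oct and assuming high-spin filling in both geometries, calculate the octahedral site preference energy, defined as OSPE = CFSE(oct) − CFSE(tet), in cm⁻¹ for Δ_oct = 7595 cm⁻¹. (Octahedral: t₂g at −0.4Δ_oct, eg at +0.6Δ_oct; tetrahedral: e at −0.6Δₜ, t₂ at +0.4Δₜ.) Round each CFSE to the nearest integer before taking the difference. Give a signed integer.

Ni²⁺: group 10, so d-count = 10 − 2 = 8.
Octahedral (high-spin): t₂g⁶ eg², CFSE = 6(−0.4) + 2(+0.6) = -1.2Δ_oct = -1.2 × 7595 = -9114 cm⁻¹.
Tetrahedral e⁴ t₂⁴ gives -0.8Δₜ = -0.8 × (4/9) × 7595 = -2700 cm⁻¹.
OSPE = -9114 − (-2700) = -6414 cm⁻¹.

-6414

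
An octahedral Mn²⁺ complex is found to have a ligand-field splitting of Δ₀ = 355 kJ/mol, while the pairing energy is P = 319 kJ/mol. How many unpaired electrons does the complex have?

Group 7 minus oxidation state +2 gives a d⁵ configuration for Mn²⁺.
With Δ₀ > P the complex is low-spin.
That gives t2g^5 e_g^0.
Unpaired electrons: 1.

1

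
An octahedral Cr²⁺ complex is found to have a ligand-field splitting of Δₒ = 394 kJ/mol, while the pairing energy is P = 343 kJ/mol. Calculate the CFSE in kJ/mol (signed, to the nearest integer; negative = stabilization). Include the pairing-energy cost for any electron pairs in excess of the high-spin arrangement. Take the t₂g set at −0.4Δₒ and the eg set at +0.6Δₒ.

-287

Cr is in group 6, so Cr²⁺ is d⁴ (6 − 2 = 4).
Δₒ > P, so pairing is preferred: the ground state is low-spin.
That gives t₂g⁴ eg⁰.
Orbital CFSE = -1.6Δₒ = -1.6 × 394 = -630 kJ/mol.
Excess pairs vs high-spin: 1 − 0 = 1; pairing cost = +343 kJ/mol.
Net CFSE = -630 + 343 = -287 kJ/mol.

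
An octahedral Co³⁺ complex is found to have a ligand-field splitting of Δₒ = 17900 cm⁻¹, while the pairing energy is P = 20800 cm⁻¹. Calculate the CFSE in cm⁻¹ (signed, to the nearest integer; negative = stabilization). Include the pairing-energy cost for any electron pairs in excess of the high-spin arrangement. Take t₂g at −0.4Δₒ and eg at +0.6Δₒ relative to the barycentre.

-7160

Co is in group 9, so Co³⁺ is d⁶ (9 − 3 = 6).
Here Δₒ < P (17900 < 20800), so the high-spin state is favoured.
Configuration: t₂g⁴ eg².
Orbital CFSE = -0.4Δₒ = -0.4 × 17900 = -7160 cm⁻¹.
High-spin has no excess pairs, so no pairing correction applies.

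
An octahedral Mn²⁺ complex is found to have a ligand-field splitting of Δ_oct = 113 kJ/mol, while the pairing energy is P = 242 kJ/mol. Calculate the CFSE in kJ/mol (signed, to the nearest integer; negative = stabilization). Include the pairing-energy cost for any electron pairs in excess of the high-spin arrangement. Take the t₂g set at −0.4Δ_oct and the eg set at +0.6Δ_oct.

0

Group 7 minus oxidation state +2 gives a d⁵ configuration for Mn²⁺.
Here Δ_oct < P (113 < 242), so the high-spin state is favoured.
Filling d⁵ accordingly: t₂g³ eg².
Orbital CFSE = 0.0Δ_oct = 0.0 × 113 = 0 kJ/mol.
High-spin has no excess pairs, so no pairing correction applies.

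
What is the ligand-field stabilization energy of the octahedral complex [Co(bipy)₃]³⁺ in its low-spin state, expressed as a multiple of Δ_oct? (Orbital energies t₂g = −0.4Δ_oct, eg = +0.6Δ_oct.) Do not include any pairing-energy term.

bipy is neutral, so the +3 overall charge sits on Co: oxidation state +3.
Group 9 minus oxidation state +3 gives a d⁶ configuration for Co³⁺.
Configuration: t₂g⁶ eg⁰.
CFSE = 6(-0.4Δ_oct) + 0(0.6Δ_oct) = -2.4Δ_oct + 0.0Δ_oct = -2.4Δ_oct.

-2.4 Δ_oct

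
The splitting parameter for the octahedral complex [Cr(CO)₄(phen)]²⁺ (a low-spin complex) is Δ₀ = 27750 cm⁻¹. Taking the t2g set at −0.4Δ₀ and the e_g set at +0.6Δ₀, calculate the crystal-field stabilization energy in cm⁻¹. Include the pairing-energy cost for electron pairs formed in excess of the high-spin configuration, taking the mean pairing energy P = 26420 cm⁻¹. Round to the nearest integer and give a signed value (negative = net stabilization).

Ligand charges: 4×(+0) from CO and 1×(+0) from phen sum to +0; with overall charge +2, Cr is +2.
Cr sits in group 6; removing 2 electrons leaves Cr²⁺ with 6 − 2 = 4 d electrons.
Configuration: t2g^4 e_g^0.
Orbital CFSE = 4(-0.4) + 0(0.6) = -1.6Δ₀ = -1.6 × 27750 = -44400 cm⁻¹.
High-spin d⁴ would be t2g^3 e_g^1 with 0 pairs; low-spin has 1, so 1 excess pair costs +1P = +26420 cm⁻¹.
Overall CFSE = -44400 + 26420 = -17980 cm⁻¹.

-17980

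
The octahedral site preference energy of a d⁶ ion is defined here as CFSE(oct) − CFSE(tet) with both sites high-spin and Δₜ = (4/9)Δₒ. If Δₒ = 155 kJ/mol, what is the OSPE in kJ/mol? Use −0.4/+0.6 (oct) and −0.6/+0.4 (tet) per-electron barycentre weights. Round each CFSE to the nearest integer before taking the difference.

-21

In an octahedral site d⁶ (HS) is t₂g⁴ eg², giving CFSE(oct) = -0.4Δₒ = -62 kJ/mol.
In a tetrahedral site the filling is e³ t₂³: CFSE(tet) = -0.6Δₜ = -0.6 × (4/9)(155) = -41 kJ/mol.
Subtracting, OSPE = -62 − (-41) = -21 kJ/mol.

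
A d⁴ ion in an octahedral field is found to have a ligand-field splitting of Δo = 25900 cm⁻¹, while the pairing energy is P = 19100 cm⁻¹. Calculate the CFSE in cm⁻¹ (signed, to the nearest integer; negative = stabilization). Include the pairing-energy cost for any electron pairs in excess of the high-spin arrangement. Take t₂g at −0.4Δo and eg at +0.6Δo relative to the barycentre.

-22340

Δo > P, so pairing is preferred: the ground state is low-spin.
Configuration: t₂g⁴ eg⁰.
Orbital CFSE = -1.6Δo = -1.6 × 25900 = -41440 cm⁻¹.
Excess pairs vs high-spin: 1 − 0 = 1; pairing cost = +19100 cm⁻¹.
Net CFSE = -41440 + 19100 = -22340 cm⁻¹.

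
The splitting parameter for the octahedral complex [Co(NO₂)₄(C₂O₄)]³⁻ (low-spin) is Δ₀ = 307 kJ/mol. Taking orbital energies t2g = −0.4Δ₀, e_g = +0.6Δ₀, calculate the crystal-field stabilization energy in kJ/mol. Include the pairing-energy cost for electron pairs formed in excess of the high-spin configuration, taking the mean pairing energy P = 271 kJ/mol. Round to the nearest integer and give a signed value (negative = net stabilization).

-195

Ligand charges: 4×(-1) from NO₂⁻ and 1×(-2) from C₂O₄²⁻ sum to -6; with overall charge -3, Co is +3.
Co sits in group 9; removing 3 electrons leaves Co³⁺ with 9 − 3 = 6 d electrons.
The d⁶ electrons fill as t2g^6 e_g^0.
The orbital stabilization is -2.4Δ₀ = -2.4 × 307 = -737 kJ/mol.
High-spin d⁶ would be t2g^4 e_g^2 with 1 pair; low-spin has 3, so 2 excess pairs cost +2P = +542 kJ/mol.
Combining: -737 + 542 = -195 kJ/mol.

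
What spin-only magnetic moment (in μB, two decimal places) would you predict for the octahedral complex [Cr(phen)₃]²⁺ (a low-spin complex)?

phen is neutral, so the +2 overall charge sits on Cr: oxidation state +2.
Group 6 minus oxidation state +2 gives a d⁴ configuration for Cr²⁺.
Configuration: t₂g⁴ eg⁰ → 2 unpaired electrons.
μ(spin-only) = √[2(2+2)] = √8 ≈ 2.83 μB.

2.83 μB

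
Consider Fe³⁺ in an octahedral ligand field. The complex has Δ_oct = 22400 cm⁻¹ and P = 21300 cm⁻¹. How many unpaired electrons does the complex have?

1

Fe is in group 8, so Fe³⁺ is d⁵ (8 − 3 = 5).
Since Δ_oct = 22400 cm⁻¹ > P = 21300 cm⁻¹, the complex adopts the low-spin configuration.
Configuration: t₂g⁵ eg⁰.
Unpaired electrons: 1.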